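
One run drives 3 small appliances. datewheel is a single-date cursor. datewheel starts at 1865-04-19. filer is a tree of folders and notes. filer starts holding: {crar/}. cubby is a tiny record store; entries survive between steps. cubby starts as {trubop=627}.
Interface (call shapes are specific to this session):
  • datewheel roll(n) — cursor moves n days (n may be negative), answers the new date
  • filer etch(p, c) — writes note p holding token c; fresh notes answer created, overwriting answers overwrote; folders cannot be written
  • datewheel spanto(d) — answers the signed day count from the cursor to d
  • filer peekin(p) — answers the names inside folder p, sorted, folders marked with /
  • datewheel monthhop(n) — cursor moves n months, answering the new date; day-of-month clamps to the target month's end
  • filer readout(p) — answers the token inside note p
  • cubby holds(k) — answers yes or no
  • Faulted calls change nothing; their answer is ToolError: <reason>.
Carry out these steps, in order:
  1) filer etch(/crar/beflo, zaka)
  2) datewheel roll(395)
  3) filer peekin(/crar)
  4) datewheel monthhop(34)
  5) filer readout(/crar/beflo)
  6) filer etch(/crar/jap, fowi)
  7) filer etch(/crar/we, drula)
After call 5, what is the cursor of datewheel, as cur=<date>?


Answer: cur=1869-03-19

Derivation:
-- filer etch(p=/crar/beflo, c=zaka) => created
-- datewheel roll(n=395) => 1866-05-19
-- filer peekin(p=/crar) => [beflo]
-- datewheel monthhop(n=34) => 1869-03-19
-- filer readout(p=/crar/beflo) => zaka
-- filer etch(p=/crar/jap, c=fowi) => created
-- filer etch(p=/crar/we, c=drula) => created


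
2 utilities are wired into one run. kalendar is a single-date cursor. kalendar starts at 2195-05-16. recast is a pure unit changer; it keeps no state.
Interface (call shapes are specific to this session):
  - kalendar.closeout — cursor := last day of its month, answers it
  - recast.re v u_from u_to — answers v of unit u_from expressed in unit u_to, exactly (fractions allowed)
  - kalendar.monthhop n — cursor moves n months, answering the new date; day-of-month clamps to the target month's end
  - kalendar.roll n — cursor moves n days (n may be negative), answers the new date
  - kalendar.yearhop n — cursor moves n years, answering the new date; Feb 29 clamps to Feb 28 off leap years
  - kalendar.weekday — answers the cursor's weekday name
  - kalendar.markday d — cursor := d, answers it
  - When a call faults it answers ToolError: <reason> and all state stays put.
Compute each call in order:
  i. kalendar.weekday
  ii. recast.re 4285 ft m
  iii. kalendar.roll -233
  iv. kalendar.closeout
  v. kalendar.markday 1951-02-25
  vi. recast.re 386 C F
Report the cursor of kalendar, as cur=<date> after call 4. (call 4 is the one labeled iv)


Answer: cur=2194-09-30

Derivation:
;; 1. kalendar.weekday() -> Saturday
;; 2. recast.re(v: 4285, u_from: ft, u_to: m) -> 326517/250
;; 3. kalendar.roll(n: -233) -> 2194-09-25
;; 4. kalendar.closeout() -> 2194-09-30
;; 5. kalendar.markday(d: 1951-02-25) -> 1951-02-25
;; 6. recast.re(v: 386, u_from: C, u_to: F) -> 3634/5


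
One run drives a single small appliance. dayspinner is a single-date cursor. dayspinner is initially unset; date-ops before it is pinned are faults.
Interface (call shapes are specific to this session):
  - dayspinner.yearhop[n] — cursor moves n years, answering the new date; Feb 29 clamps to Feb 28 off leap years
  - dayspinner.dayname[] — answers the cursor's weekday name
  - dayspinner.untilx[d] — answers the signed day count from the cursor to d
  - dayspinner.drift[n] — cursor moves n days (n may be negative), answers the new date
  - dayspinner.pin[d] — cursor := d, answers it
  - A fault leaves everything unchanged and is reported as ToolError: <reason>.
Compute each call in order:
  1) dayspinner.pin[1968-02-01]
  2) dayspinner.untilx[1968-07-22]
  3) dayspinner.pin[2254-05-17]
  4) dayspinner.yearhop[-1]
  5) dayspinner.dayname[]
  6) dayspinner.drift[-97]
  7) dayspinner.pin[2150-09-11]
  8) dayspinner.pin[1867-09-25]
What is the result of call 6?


> pin d=1968-02-01
= 1968-02-01
> untilx d=1968-07-22
= 172
> pin d=2254-05-17
= 2254-05-17
> yearhop n=-1
= 2253-05-17
> dayname
= Tuesday
> drift n=-97
= 2253-02-09
> pin d=2150-09-11
= 2150-09-11
> pin d=1867-09-25
= 1867-09-25

Answer: 2253-02-09


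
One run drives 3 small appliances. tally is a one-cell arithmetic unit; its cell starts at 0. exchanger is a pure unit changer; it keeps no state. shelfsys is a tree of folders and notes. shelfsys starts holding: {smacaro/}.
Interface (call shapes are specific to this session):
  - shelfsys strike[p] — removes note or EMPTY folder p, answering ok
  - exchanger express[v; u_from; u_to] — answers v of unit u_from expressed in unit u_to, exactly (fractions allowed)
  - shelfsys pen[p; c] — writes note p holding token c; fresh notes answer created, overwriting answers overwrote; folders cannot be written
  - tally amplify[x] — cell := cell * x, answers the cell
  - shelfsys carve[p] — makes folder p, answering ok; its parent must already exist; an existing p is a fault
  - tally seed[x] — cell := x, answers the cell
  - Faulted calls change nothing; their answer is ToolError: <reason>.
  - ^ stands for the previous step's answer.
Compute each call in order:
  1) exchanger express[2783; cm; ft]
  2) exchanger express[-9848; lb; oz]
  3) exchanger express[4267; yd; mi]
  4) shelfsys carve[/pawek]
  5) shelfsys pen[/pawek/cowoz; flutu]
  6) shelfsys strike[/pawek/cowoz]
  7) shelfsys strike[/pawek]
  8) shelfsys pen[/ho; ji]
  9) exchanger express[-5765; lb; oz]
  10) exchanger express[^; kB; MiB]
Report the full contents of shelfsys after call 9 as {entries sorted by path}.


Answer: {ho=ji, smacaro/}

Derivation:
~$ exchanger express 2783 cm ft
= 69575/762
~$ exchanger express -9848 lb oz
= -157568
~$ exchanger express 4267 yd mi
= 4267/1760
~$ shelfsys carve /pawek
= ok
~$ shelfsys pen /pawek/cowoz flutu
= created
~$ shelfsys strike /pawek/cowoz
= ok
~$ shelfsys strike /pawek
= ok
~$ shelfsys pen /ho ji
= created
~$ exchanger express -5765 lb oz
= -92240
~$ exchanger express ^ kB MiB
= -720625/8192


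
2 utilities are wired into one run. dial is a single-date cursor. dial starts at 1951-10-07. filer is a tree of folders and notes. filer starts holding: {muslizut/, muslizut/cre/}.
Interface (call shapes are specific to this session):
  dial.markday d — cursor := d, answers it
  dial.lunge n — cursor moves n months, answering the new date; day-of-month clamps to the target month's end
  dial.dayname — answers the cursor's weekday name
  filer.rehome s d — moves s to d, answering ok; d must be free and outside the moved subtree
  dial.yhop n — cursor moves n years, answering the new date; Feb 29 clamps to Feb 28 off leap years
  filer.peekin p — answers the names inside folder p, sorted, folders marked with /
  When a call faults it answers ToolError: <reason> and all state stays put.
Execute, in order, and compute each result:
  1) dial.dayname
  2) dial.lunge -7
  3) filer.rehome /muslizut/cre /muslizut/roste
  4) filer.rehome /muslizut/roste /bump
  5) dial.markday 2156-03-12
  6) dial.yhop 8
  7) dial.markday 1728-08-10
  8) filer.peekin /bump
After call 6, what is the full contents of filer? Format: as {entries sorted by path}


;; 1. dayname() ~> Sunday
;; 2. lunge(n: -7) ~> 1951-03-07
;; 3. rehome(s: /muslizut/cre, d: /muslizut/roste) ~> ok
;; 4. rehome(s: /muslizut/roste, d: /bump) ~> ok
;; 5. markday(d: 2156-03-12) ~> 2156-03-12
;; 6. yhop(n: 8) ~> 2164-03-12
;; 7. markday(d: 1728-08-10) ~> 1728-08-10
;; 8. peekin(p: /bump) ~> []

Answer: {bump/, muslizut/}


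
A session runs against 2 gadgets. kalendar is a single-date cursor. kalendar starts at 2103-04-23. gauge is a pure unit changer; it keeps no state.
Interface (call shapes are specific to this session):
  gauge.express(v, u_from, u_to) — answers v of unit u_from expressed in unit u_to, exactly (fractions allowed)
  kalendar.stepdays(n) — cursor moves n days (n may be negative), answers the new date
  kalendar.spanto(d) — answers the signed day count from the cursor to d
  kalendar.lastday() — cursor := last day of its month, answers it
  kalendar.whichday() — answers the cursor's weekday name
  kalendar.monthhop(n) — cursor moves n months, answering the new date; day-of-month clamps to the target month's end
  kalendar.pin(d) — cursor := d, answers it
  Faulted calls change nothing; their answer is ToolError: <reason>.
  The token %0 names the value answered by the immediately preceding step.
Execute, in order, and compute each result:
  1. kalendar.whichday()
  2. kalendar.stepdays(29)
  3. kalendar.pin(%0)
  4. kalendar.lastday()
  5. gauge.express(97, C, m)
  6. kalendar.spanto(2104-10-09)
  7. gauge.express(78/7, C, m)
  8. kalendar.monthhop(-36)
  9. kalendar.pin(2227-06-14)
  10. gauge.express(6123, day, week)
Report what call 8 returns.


Answer: 2100-05-31

Derivation:
$ kalendar.whichday
:: Monday
$ kalendar.stepdays n=29
:: 2103-05-22
$ kalendar.pin d=%0
:: 2103-05-22
$ kalendar.lastday
:: 2103-05-31
$ gauge.express v=97 u_from=C u_to=m
:: ToolError: incompatible units
$ kalendar.spanto d=2104-10-09
:: 497
$ gauge.express v=78/7 u_from=C u_to=m
:: ToolError: incompatible units
$ kalendar.monthhop n=-36
:: 2100-05-31
$ kalendar.pin d=2227-06-14
:: 2227-06-14
$ gauge.express v=6123 u_from=day u_to=week
:: 6123/7


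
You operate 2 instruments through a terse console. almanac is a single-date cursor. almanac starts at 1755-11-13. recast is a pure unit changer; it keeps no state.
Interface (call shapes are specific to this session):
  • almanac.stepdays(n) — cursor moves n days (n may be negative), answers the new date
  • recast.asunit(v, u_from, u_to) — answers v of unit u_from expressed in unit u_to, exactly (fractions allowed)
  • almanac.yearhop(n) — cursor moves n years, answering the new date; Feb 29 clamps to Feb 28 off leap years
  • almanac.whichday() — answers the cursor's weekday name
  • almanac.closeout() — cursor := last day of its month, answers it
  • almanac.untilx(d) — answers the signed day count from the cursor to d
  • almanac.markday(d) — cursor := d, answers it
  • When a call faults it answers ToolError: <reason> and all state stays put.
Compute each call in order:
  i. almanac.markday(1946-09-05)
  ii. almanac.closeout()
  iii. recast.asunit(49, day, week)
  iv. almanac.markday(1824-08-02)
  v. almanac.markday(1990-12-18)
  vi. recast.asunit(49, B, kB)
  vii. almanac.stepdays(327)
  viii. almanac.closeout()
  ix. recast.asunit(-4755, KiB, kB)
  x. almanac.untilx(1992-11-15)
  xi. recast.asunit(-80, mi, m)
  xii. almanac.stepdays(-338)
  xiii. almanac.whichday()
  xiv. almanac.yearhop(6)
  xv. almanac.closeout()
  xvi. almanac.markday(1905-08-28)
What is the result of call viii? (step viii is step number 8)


Answer: 1991-11-30

Derivation:
Using almanac.markday(d='1946-09-05'), and observe 1946-09-05.
I run almanac.closeout, yielding 1946-09-30.
I invoke recast.asunit(v='49', u_from='day', u_to='week'), giving 7.
I use almanac.markday(d='1824-08-02'), giving 1824-08-02.
I call almanac.markday(d='1990-12-18'): 1990-12-18.
Then recast.asunit(v='49', u_from='B', u_to='kB'), and observe 49/1000.
I run almanac.stepdays(n='327'), — result: 1991-11-10.
Now I run almanac.closeout, which returns 1991-11-30.
Now I run recast.asunit(v='-4755', u_from='KiB', u_to='kB'), and observe -121728/25.
I run almanac.untilx(d='1992-11-15'), which returns 351.
Now I run recast.asunit(v='-80', u_from='mi', u_to='m'), and observe -3218688/25.
I run almanac.stepdays(n='-338'), → 1990-12-27.
I try almanac.whichday, — result: Thursday.
Using almanac.yearhop(n='6'): 1996-12-27.
Invoking almanac.closeout, giving 1996-12-31.
Invoking almanac.markday(d='1905-08-28'), which returns 1905-08-28.


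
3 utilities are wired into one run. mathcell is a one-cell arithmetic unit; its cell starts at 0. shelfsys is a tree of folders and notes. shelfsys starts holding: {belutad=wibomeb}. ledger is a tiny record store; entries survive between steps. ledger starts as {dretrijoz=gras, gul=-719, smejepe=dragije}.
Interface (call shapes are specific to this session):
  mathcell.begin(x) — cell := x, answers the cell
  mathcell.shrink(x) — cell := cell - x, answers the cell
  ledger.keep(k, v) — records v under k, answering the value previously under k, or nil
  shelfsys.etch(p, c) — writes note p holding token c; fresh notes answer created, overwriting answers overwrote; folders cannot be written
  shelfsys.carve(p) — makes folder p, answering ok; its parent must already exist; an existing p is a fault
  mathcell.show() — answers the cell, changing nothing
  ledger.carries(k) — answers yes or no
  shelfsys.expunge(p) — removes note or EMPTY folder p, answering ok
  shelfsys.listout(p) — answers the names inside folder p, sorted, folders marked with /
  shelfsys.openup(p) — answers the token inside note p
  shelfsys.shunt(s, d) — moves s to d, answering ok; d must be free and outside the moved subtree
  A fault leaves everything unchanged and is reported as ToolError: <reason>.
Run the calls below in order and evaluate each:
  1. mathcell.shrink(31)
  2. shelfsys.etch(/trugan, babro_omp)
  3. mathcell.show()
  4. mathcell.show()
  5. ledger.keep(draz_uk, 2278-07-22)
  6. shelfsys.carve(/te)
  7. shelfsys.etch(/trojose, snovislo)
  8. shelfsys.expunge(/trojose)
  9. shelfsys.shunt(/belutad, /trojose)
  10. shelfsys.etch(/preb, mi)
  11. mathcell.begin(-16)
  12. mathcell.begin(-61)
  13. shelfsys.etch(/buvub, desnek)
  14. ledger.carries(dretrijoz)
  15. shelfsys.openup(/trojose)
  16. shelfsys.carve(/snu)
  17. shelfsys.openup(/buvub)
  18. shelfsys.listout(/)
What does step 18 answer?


Answer: [buvub, preb, snu/, te/, trojose, trugan]

Derivation:
>>> mathcell.shrink x: 31
:: -31
>>> shelfsys.etch p: /trugan c: babro_omp
:: created
>>> mathcell.show
:: -31
>>> mathcell.show
:: -31
>>> ledger.keep k: draz_uk v: 2278-07-22
:: nil
>>> shelfsys.carve p: /te
:: ok
>>> shelfsys.etch p: /trojose c: snovislo
:: created
>>> shelfsys.expunge p: /trojose
:: ok
>>> shelfsys.shunt s: /belutad d: /trojose
:: ok
>>> shelfsys.etch p: /preb c: mi
:: created
>>> mathcell.begin x: -16
:: -16
>>> mathcell.begin x: -61
:: -61
>>> shelfsys.etch p: /buvub c: desnek
:: created
>>> ledger.carries k: dretrijoz
:: yes
>>> shelfsys.openup p: /trojose
:: wibomeb
>>> shelfsys.carve p: /snu
:: ok
>>> shelfsys.openup p: /buvub
:: desnek
>>> shelfsys.listout p: /
:: [buvub, preb, snu/, te/, trojose, trugan]


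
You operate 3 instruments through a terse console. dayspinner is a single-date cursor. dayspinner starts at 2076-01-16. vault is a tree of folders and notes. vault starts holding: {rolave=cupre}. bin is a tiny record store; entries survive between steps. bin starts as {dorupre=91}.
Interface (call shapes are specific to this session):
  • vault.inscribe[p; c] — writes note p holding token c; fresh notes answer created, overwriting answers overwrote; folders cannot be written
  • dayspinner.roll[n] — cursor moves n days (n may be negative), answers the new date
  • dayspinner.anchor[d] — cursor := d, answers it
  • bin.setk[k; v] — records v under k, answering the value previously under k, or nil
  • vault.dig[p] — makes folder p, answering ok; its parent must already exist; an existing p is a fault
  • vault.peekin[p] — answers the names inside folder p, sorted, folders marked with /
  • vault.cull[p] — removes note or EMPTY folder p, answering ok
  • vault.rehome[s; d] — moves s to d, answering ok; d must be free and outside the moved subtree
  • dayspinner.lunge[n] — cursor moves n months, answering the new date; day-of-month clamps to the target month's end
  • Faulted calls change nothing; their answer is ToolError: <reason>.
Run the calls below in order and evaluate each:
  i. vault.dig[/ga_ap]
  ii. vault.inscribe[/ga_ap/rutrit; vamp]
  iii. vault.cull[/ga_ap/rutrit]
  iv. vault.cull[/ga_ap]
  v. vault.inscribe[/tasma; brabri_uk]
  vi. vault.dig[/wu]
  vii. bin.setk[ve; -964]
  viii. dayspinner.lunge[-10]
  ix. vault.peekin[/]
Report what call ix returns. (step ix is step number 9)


Answer: [rolave, tasma, wu/]

Derivation:
Invoking vault.dig on p: /ga_ap, → ok.
I try vault.inscribe on p: /ga_ap/rutrit, c: vamp, and see created.
Using vault.cull on p: /ga_ap/rutrit, and see ok.
Invoking vault.cull on p: /ga_ap, giving ok.
I invoke vault.inscribe on p: /tasma, c: brabri_uk, → created.
I use vault.dig on p: /wu, which returns ok.
Calling bin.setk on k: ve, v: -964: nil.
Using dayspinner.lunge on n: -10, yielding 2075-03-16.
I try vault.peekin on p: /, and observe [rolave, tasma, wu/].


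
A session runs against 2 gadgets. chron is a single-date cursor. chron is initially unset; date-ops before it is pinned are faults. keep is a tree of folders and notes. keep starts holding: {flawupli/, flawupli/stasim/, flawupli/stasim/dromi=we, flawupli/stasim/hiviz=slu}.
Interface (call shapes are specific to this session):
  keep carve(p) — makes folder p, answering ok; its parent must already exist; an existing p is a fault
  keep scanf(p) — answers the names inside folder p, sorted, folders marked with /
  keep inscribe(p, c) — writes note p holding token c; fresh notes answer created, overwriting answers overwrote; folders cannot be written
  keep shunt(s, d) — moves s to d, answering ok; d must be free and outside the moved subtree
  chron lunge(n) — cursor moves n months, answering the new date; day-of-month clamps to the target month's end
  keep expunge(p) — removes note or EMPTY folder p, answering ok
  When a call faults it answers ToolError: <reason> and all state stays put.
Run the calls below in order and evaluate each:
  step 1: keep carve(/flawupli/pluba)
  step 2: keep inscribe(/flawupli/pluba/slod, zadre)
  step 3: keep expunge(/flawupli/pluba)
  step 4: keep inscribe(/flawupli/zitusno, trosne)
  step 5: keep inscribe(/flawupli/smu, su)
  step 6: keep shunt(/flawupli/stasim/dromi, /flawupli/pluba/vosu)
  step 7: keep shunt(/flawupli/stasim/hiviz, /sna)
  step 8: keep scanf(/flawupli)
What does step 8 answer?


Step: keep carve[p='/flawupli/pluba']
Result: ok
Step: keep inscribe[p='/flawupli/pluba/slod'; c='zadre']
Result: created
Step: keep expunge[p='/flawupli/pluba']
Result: ToolError: not empty
Step: keep inscribe[p='/flawupli/zitusno'; c='trosne']
Result: created
Step: keep inscribe[p='/flawupli/smu'; c='su']
Result: created
Step: keep shunt[s='/flawupli/stasim/dromi'; d='/flawupli/pluba/vosu']
Result: ok
Step: keep shunt[s='/flawupli/stasim/hiviz'; d='/sna']
Result: ok
Step: keep scanf[p='/flawupli']
Result: [pluba/, smu, stasim/, zitusno]

Answer: [pluba/, smu, stasim/, zitusno]


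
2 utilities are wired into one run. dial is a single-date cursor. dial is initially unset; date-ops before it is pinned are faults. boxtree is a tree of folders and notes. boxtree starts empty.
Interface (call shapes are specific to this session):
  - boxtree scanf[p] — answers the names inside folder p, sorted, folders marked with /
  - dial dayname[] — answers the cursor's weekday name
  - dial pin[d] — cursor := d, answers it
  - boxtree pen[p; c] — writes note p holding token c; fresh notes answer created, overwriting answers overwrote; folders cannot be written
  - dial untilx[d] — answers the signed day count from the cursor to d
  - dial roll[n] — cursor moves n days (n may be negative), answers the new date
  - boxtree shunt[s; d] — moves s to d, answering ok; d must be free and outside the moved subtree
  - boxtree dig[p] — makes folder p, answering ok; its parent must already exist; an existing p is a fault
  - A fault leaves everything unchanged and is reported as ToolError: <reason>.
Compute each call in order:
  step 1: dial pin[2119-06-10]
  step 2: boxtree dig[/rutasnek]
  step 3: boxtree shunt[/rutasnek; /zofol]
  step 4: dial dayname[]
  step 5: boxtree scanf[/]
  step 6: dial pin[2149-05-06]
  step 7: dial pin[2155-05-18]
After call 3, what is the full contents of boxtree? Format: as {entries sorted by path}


Answer: {zofol/}

Derivation:
> dial pin d=2119-06-10
  2119-06-10
> boxtree dig p=/rutasnek
  ok
> boxtree shunt s=/rutasnek d=/zofol
  ok
> dial dayname
  Saturday
> boxtree scanf p=/
  [zofol/]
> dial pin d=2149-05-06
  2149-05-06
> dial pin d=2155-05-18
  2155-05-18


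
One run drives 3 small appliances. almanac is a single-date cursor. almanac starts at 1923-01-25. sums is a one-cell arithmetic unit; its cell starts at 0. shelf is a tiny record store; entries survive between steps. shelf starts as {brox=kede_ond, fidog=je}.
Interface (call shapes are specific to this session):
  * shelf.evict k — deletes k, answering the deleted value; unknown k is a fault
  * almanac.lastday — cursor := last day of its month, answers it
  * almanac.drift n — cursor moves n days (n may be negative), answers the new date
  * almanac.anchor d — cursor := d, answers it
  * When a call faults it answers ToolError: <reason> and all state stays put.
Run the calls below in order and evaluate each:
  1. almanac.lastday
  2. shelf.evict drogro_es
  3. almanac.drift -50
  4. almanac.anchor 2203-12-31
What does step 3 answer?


Answer: 1922-12-12

Derivation:
>>> lastday
  1923-01-31
>>> evict k: drogro_es
  ToolError: no such key drogro_es
>>> drift n: -50
  1922-12-12
>>> anchor d: 2203-12-31
  2203-12-31


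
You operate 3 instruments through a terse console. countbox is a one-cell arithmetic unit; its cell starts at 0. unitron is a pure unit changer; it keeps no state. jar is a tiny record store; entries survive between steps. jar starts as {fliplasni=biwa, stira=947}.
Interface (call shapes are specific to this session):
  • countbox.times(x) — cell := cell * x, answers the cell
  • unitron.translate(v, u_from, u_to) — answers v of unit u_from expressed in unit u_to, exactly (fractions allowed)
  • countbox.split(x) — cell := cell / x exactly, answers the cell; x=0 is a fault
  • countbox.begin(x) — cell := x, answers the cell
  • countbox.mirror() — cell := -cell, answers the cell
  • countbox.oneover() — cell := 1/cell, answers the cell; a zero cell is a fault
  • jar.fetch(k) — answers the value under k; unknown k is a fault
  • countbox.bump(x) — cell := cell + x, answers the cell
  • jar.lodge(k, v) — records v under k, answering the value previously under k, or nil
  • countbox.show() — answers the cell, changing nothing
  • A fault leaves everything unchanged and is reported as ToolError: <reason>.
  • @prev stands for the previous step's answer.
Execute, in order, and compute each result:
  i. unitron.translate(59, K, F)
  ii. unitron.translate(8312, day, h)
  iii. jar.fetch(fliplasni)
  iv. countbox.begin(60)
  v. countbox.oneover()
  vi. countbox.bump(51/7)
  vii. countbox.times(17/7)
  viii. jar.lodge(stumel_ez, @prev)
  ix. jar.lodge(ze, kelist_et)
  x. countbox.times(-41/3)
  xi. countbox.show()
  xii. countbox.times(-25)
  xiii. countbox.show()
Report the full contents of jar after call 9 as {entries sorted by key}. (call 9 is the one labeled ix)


Answer: {fliplasni=biwa, stira=947, stumel_ez=52139/2940, ze=kelist_et}

Derivation:
I try translate using v→59, u_from→K, u_to→F: -35347/100.
I call translate using v→8312, u_from→day, u_to→h, and observe 199488.
I use fetch using k→fliplasni, and observe biwa.
Then begin using x→60, — result: 60.
Invoking oneover, yielding 1/60.
I use bump using x→51/7, and get 3067/420.
Invoking times using x→17/7, yielding 52139/2940.
Then lodge using k→stumel_ez, v→@prev, and get nil.
Now I run lodge using k→ze, v→kelist_et, and get nil.
Using times using x→-41/3, which returns -2137699/8820.
Now I run show, → -2137699/8820.
I run times using x→-25, and see 10688495/1764.
Next I call show(), → 10688495/1764.


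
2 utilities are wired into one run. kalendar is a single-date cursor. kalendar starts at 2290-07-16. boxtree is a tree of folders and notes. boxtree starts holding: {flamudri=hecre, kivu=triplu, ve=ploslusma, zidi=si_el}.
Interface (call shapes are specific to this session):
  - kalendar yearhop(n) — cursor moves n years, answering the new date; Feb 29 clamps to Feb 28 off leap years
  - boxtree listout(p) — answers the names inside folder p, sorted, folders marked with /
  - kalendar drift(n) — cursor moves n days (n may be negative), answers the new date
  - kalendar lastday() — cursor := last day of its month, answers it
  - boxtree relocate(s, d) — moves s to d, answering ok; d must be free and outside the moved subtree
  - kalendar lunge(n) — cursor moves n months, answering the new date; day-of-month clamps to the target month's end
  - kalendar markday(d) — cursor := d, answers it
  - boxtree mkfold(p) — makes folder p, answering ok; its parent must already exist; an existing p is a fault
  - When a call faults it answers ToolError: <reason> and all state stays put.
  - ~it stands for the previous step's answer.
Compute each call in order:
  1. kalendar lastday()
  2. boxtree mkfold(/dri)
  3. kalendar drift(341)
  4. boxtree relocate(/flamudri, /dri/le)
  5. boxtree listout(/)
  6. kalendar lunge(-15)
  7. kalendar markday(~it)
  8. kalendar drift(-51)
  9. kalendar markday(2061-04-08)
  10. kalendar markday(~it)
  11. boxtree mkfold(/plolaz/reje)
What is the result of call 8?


Answer: 2290-02-15

Derivation:
Calling kalendar lastday, and see 2290-07-31.
Calling boxtree mkfold passing p=/dri, and observe ok.
Next I call kalendar drift passing n=341, and observe 2291-07-07.
I use boxtree relocate passing s=/flamudri, d=/dri/le, yielding ok.
Invoking boxtree listout passing p=/: [dri/, kivu, ve, zidi].
I invoke kalendar lunge passing n=-15, → 2290-04-07.
Then kalendar markday passing d=~it, giving 2290-04-07.
I use kalendar drift passing n=-51, giving 2290-02-15.
I try kalendar markday passing d=2061-04-08, — result: 2061-04-08.
Now I run kalendar markday passing d=~it, and observe 2061-04-08.
Using boxtree mkfold passing p=/plolaz/reje, and observe ToolError: no parent.


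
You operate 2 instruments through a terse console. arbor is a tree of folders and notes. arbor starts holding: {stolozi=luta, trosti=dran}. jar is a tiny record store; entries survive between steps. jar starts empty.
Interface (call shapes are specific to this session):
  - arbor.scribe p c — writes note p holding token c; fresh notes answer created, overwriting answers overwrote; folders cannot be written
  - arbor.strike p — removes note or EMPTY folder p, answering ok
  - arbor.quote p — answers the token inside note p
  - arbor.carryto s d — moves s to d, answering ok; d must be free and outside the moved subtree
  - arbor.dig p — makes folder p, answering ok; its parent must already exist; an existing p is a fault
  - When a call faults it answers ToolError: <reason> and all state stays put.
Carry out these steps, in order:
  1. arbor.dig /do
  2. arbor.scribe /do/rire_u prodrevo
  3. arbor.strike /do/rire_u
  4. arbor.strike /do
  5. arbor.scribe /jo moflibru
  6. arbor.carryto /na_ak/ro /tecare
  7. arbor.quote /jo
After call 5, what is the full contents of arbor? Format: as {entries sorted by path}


Answer: {jo=moflibru, stolozi=luta, trosti=dran}

Derivation:
-> arbor.dig(/do)
<- ok
-> arbor.scribe(/do/rire_u, prodrevo)
<- created
-> arbor.strike(/do/rire_u)
<- ok
-> arbor.strike(/do)
<- ok
-> arbor.scribe(/jo, moflibru)
<- created
-> arbor.carryto(/na_ak/ro, /tecare)
<- ToolError: not found
-> arbor.quote(/jo)
<- moflibru


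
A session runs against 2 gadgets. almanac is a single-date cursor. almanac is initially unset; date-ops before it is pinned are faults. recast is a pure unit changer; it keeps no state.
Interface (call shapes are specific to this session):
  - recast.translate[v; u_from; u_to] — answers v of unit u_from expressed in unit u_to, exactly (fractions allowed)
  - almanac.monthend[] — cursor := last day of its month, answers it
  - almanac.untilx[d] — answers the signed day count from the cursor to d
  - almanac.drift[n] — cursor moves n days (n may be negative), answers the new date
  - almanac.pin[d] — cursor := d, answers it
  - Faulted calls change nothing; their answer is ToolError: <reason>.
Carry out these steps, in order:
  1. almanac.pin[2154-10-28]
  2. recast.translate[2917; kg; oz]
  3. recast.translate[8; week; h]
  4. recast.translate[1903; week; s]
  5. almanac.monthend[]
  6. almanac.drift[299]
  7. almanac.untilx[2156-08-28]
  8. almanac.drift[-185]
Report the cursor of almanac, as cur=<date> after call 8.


Answer: cur=2155-02-22

Derivation:
;; 1. almanac.pin(d: 2154-10-28) : 2154-10-28
;; 2. recast.translate(v: 2917, u_from: kg, u_to: oz) : 4667200000000/45359237
;; 3. recast.translate(v: 8, u_from: week, u_to: h) : 1344
;; 4. recast.translate(v: 1903, u_from: week, u_to: s) : 1150934400
;; 5. almanac.monthend() : 2154-10-31
;; 6. almanac.drift(n: 299) : 2155-08-26
;; 7. almanac.untilx(d: 2156-08-28) : 368
;; 8. almanac.drift(n: -185) : 2155-02-22


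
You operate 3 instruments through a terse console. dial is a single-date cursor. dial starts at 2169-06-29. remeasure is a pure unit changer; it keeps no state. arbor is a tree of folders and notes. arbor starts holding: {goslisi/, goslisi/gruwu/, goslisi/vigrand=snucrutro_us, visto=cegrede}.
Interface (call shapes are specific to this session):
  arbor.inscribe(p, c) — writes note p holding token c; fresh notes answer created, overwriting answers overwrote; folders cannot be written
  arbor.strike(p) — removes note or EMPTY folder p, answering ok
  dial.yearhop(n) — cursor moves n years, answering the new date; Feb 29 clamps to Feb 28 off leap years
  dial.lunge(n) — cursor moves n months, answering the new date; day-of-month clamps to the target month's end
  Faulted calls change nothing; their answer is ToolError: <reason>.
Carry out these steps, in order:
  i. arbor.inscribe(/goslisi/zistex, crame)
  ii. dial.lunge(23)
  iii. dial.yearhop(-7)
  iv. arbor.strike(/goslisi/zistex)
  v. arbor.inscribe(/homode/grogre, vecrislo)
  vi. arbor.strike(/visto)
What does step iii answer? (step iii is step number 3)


Answer: 2164-05-29

Derivation:
! arbor.inscribe(p='/goslisi/zistex', c='crame') => created
! dial.lunge(n='23') => 2171-05-29
! dial.yearhop(n='-7') => 2164-05-29
! arbor.strike(p='/goslisi/zistex') => ok
! arbor.inscribe(p='/homode/grogre', c='vecrislo') => ToolError: no parent
! arbor.strike(p='/visto') => ok


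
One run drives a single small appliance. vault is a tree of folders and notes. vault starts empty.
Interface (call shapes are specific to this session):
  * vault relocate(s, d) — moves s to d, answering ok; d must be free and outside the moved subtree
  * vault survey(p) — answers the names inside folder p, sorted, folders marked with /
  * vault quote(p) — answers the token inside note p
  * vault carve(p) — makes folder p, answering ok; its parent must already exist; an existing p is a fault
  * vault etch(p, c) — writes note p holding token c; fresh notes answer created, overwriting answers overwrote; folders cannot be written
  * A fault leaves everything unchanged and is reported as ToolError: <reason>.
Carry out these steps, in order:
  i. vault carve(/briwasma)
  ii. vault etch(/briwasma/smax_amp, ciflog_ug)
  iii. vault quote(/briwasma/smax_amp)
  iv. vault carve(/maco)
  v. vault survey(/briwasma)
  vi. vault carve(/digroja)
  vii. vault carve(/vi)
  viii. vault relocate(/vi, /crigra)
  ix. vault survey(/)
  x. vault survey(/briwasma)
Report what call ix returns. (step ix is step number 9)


Answer: [briwasma/, crigra/, digroja/, maco/]

Derivation:
→ vault carve(/briwasma)
← ok
→ vault etch(/briwasma/smax_amp, ciflog_ug)
← created
→ vault quote(/briwasma/smax_amp)
← ciflog_ug
→ vault carve(/maco)
← ok
→ vault survey(/briwasma)
← [smax_amp]
→ vault carve(/digroja)
← ok
→ vault carve(/vi)
← ok
→ vault relocate(/vi, /crigra)
← ok
→ vault survey(/)
← [briwasma/, crigra/, digroja/, maco/]
→ vault survey(/briwasma)
← [smax_amp]


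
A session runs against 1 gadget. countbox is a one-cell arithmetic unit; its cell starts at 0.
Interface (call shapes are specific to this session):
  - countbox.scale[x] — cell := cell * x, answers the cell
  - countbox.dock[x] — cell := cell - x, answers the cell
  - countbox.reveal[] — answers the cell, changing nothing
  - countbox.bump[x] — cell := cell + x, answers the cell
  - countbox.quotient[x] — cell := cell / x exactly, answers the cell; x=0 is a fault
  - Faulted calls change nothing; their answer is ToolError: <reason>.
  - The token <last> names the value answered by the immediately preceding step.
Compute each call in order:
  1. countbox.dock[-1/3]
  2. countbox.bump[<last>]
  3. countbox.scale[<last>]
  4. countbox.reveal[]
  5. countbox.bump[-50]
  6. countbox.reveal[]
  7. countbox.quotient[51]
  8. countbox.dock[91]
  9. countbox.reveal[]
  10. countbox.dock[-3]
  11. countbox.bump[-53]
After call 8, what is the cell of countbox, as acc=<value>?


Answer: acc=-42215/459

Derivation:
Then dock(x=-1/3): 1/3.
I try bump(x=<last>), yielding 2/3.
Next I call scale(x=<last>), → 4/9.
I use reveal(), and see 4/9.
I call bump(x=-50), and observe -446/9.
Then reveal, giving -446/9.
I run quotient(x=51): -446/459.
Using dock(x=91), → -42215/459.
Next I call reveal, giving -42215/459.
Then dock(x=-3), → -40838/459.
Then bump(x=-53), — result: -65165/459.


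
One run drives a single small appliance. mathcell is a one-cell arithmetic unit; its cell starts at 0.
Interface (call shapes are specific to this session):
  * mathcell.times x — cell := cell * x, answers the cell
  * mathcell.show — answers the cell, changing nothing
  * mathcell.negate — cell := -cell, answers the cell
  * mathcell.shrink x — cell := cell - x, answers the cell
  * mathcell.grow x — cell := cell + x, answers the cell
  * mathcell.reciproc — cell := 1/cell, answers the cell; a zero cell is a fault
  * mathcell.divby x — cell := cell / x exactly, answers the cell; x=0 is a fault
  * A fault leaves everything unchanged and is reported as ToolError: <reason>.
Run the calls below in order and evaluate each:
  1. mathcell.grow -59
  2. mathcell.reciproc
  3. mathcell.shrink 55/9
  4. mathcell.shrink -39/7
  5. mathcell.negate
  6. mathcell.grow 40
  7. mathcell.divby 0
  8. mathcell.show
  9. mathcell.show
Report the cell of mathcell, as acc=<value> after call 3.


Answer: acc=-3254/531

Derivation:
Do: mathcell.grow[-59]
See: -59
Do: mathcell.reciproc[]
See: -1/59
Do: mathcell.shrink[55/9]
See: -3254/531
Do: mathcell.shrink[-39/7]
See: -2069/3717
Do: mathcell.negate[]
See: 2069/3717
Do: mathcell.grow[40]
See: 150749/3717
Do: mathcell.divby[0]
See: ToolError: division by zero
Do: mathcell.show[]
See: 150749/3717
Do: mathcell.show[]
See: 150749/3717


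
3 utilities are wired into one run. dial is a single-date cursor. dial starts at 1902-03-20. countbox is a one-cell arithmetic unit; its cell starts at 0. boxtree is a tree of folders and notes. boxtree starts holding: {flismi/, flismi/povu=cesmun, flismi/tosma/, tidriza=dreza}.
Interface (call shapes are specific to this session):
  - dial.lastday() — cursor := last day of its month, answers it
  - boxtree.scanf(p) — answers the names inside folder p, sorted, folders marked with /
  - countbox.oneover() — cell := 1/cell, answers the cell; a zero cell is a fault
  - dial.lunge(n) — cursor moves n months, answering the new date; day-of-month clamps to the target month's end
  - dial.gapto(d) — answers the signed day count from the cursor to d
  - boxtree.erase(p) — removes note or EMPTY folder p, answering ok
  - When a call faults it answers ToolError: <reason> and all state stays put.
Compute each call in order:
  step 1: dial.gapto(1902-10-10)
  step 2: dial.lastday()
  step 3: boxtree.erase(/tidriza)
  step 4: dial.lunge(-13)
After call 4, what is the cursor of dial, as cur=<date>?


Answer: cur=1901-02-28

Derivation:
Invoking dial.gapto with d=1902-10-10, and get 204.
I use dial.lastday, and get 1902-03-31.
I run boxtree.erase with p=/tidriza, → ok.
Next I call dial.lunge with n=-13, which returns 1901-02-28.


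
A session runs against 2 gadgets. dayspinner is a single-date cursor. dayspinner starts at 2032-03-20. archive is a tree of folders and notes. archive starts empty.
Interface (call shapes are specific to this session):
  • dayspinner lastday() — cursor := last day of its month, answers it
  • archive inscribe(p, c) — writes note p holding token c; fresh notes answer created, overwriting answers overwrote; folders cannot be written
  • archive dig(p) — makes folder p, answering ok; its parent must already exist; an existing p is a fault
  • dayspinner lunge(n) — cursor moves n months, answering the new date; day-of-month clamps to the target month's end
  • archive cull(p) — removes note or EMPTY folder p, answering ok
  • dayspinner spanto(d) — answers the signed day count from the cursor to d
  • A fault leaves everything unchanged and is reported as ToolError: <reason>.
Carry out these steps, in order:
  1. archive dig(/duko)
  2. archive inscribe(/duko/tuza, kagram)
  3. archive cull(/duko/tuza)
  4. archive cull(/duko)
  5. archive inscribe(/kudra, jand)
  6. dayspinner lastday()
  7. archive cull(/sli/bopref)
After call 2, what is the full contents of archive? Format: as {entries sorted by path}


Answer: {duko/, duko/tuza=kagram}

Derivation:
→ archive dig(p='/duko')
← ok
→ archive inscribe(p='/duko/tuza', c='kagram')
← created
→ archive cull(p='/duko/tuza')
← ok
→ archive cull(p='/duko')
← ok
→ archive inscribe(p='/kudra', c='jand')
← created
→ dayspinner lastday()
← 2032-03-31
→ archive cull(p='/sli/bopref')
← ToolError: not found


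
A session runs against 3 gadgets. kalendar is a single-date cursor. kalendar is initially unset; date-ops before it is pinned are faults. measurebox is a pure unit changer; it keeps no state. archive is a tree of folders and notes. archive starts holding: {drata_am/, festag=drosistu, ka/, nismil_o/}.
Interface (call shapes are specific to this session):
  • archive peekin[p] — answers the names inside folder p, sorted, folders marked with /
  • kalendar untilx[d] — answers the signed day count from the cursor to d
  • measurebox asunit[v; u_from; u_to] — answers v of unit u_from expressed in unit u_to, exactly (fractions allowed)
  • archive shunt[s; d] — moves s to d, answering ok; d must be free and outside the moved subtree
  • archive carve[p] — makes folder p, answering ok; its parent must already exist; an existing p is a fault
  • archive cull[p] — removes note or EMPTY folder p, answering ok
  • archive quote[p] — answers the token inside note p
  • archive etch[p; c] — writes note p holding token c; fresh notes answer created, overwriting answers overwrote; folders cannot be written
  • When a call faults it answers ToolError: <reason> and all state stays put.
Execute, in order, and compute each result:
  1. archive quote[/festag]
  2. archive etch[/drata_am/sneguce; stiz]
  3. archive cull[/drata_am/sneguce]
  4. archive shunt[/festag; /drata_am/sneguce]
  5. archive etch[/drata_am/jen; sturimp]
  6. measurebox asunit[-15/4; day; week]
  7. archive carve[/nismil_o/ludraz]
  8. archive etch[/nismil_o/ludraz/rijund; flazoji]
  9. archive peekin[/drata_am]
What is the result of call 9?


~$ archive quote p=/festag
[out] drosistu
~$ archive etch p=/drata_am/sneguce c=stiz
[out] created
~$ archive cull p=/drata_am/sneguce
[out] ok
~$ archive shunt s=/festag d=/drata_am/sneguce
[out] ok
~$ archive etch p=/drata_am/jen c=sturimp
[out] created
~$ measurebox asunit v=-15/4 u_from=day u_to=week
[out] -15/28
~$ archive carve p=/nismil_o/ludraz
[out] ok
~$ archive etch p=/nismil_o/ludraz/rijund c=flazoji
[out] created
~$ archive peekin p=/drata_am
[out] [jen, sneguce]

Answer: [jen, sneguce]


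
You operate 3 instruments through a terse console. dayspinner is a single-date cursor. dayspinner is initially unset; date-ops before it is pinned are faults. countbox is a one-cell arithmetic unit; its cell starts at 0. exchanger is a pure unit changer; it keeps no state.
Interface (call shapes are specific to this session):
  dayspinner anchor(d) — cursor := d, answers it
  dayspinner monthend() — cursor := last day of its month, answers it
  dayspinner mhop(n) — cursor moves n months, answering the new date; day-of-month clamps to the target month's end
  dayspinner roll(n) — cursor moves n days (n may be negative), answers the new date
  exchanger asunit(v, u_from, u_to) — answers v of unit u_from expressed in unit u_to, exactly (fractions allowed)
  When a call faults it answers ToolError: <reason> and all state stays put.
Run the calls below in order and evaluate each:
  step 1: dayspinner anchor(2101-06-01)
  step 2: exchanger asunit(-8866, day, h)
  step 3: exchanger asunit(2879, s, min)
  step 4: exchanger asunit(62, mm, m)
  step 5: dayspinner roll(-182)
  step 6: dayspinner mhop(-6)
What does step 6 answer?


% dayspinner anchor d→2101-06-01
  2101-06-01
% exchanger asunit v→-8866 u_from→day u_to→h
  -212784
% exchanger asunit v→2879 u_from→s u_to→min
  2879/60
% exchanger asunit v→62 u_from→mm u_to→m
  31/500
% dayspinner roll n→-182
  2100-12-01
% dayspinner mhop n→-6
  2100-06-01

Answer: 2100-06-01
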